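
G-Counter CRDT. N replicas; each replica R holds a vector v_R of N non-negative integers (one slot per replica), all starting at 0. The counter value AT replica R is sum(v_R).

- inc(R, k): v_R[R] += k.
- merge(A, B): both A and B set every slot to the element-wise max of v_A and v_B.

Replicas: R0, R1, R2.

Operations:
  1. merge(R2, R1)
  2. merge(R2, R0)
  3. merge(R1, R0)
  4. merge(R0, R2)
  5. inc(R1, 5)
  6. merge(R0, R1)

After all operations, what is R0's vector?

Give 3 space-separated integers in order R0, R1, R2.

Op 1: merge R2<->R1 -> R2=(0,0,0) R1=(0,0,0)
Op 2: merge R2<->R0 -> R2=(0,0,0) R0=(0,0,0)
Op 3: merge R1<->R0 -> R1=(0,0,0) R0=(0,0,0)
Op 4: merge R0<->R2 -> R0=(0,0,0) R2=(0,0,0)
Op 5: inc R1 by 5 -> R1=(0,5,0) value=5
Op 6: merge R0<->R1 -> R0=(0,5,0) R1=(0,5,0)

Answer: 0 5 0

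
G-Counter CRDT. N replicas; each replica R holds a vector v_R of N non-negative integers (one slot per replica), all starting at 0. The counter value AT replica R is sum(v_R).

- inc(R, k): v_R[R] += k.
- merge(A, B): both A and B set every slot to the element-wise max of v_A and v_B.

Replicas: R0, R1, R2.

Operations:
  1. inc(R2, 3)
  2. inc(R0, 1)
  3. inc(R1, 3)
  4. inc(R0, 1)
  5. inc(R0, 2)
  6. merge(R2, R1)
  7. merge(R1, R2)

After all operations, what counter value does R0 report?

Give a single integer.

Op 1: inc R2 by 3 -> R2=(0,0,3) value=3
Op 2: inc R0 by 1 -> R0=(1,0,0) value=1
Op 3: inc R1 by 3 -> R1=(0,3,0) value=3
Op 4: inc R0 by 1 -> R0=(2,0,0) value=2
Op 5: inc R0 by 2 -> R0=(4,0,0) value=4
Op 6: merge R2<->R1 -> R2=(0,3,3) R1=(0,3,3)
Op 7: merge R1<->R2 -> R1=(0,3,3) R2=(0,3,3)

Answer: 4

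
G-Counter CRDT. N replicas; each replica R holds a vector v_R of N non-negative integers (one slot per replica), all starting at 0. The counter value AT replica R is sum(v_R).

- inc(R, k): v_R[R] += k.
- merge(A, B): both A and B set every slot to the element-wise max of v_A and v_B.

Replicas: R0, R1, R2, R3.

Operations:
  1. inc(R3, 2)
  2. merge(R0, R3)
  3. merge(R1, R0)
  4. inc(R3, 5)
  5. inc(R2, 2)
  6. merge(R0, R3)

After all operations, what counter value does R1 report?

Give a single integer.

Answer: 2

Derivation:
Op 1: inc R3 by 2 -> R3=(0,0,0,2) value=2
Op 2: merge R0<->R3 -> R0=(0,0,0,2) R3=(0,0,0,2)
Op 3: merge R1<->R0 -> R1=(0,0,0,2) R0=(0,0,0,2)
Op 4: inc R3 by 5 -> R3=(0,0,0,7) value=7
Op 5: inc R2 by 2 -> R2=(0,0,2,0) value=2
Op 6: merge R0<->R3 -> R0=(0,0,0,7) R3=(0,0,0,7)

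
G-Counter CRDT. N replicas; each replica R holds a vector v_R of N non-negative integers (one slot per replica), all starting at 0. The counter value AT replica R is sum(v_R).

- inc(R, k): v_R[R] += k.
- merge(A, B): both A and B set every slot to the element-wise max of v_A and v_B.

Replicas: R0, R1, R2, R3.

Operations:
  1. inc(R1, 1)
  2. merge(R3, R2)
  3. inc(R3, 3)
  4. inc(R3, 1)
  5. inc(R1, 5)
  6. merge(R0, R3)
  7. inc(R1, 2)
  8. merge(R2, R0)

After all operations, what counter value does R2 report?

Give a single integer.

Op 1: inc R1 by 1 -> R1=(0,1,0,0) value=1
Op 2: merge R3<->R2 -> R3=(0,0,0,0) R2=(0,0,0,0)
Op 3: inc R3 by 3 -> R3=(0,0,0,3) value=3
Op 4: inc R3 by 1 -> R3=(0,0,0,4) value=4
Op 5: inc R1 by 5 -> R1=(0,6,0,0) value=6
Op 6: merge R0<->R3 -> R0=(0,0,0,4) R3=(0,0,0,4)
Op 7: inc R1 by 2 -> R1=(0,8,0,0) value=8
Op 8: merge R2<->R0 -> R2=(0,0,0,4) R0=(0,0,0,4)

Answer: 4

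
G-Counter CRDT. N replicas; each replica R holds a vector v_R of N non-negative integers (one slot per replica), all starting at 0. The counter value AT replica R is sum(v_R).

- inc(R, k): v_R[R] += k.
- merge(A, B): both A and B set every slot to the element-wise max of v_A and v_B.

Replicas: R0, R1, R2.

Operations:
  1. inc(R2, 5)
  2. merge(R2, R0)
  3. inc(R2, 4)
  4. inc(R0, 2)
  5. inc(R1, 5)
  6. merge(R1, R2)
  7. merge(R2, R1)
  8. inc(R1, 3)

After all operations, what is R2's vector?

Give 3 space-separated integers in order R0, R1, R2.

Answer: 0 5 9

Derivation:
Op 1: inc R2 by 5 -> R2=(0,0,5) value=5
Op 2: merge R2<->R0 -> R2=(0,0,5) R0=(0,0,5)
Op 3: inc R2 by 4 -> R2=(0,0,9) value=9
Op 4: inc R0 by 2 -> R0=(2,0,5) value=7
Op 5: inc R1 by 5 -> R1=(0,5,0) value=5
Op 6: merge R1<->R2 -> R1=(0,5,9) R2=(0,5,9)
Op 7: merge R2<->R1 -> R2=(0,5,9) R1=(0,5,9)
Op 8: inc R1 by 3 -> R1=(0,8,9) value=17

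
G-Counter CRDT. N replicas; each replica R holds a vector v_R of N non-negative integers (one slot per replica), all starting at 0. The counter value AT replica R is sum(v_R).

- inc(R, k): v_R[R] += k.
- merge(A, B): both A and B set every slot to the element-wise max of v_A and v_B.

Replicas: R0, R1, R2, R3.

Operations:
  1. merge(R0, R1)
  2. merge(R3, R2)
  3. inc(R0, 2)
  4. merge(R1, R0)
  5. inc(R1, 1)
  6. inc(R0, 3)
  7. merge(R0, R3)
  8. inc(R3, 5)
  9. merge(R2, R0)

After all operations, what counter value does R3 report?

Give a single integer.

Op 1: merge R0<->R1 -> R0=(0,0,0,0) R1=(0,0,0,0)
Op 2: merge R3<->R2 -> R3=(0,0,0,0) R2=(0,0,0,0)
Op 3: inc R0 by 2 -> R0=(2,0,0,0) value=2
Op 4: merge R1<->R0 -> R1=(2,0,0,0) R0=(2,0,0,0)
Op 5: inc R1 by 1 -> R1=(2,1,0,0) value=3
Op 6: inc R0 by 3 -> R0=(5,0,0,0) value=5
Op 7: merge R0<->R3 -> R0=(5,0,0,0) R3=(5,0,0,0)
Op 8: inc R3 by 5 -> R3=(5,0,0,5) value=10
Op 9: merge R2<->R0 -> R2=(5,0,0,0) R0=(5,0,0,0)

Answer: 10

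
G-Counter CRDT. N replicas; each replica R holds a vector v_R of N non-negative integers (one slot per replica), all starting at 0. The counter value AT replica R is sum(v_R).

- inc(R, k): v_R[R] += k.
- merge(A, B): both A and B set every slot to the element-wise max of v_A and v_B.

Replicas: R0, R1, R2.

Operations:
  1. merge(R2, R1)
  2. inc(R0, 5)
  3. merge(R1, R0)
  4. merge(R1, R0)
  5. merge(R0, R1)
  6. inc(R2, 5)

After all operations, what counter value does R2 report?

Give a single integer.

Op 1: merge R2<->R1 -> R2=(0,0,0) R1=(0,0,0)
Op 2: inc R0 by 5 -> R0=(5,0,0) value=5
Op 3: merge R1<->R0 -> R1=(5,0,0) R0=(5,0,0)
Op 4: merge R1<->R0 -> R1=(5,0,0) R0=(5,0,0)
Op 5: merge R0<->R1 -> R0=(5,0,0) R1=(5,0,0)
Op 6: inc R2 by 5 -> R2=(0,0,5) value=5

Answer: 5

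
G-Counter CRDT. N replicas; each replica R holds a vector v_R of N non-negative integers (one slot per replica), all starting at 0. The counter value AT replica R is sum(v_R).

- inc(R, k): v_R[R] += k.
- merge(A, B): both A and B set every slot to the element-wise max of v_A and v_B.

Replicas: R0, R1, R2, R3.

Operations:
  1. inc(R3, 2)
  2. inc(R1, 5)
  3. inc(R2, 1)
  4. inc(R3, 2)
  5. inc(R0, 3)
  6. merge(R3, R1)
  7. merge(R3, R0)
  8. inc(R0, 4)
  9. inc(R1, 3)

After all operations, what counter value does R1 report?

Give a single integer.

Answer: 12

Derivation:
Op 1: inc R3 by 2 -> R3=(0,0,0,2) value=2
Op 2: inc R1 by 5 -> R1=(0,5,0,0) value=5
Op 3: inc R2 by 1 -> R2=(0,0,1,0) value=1
Op 4: inc R3 by 2 -> R3=(0,0,0,4) value=4
Op 5: inc R0 by 3 -> R0=(3,0,0,0) value=3
Op 6: merge R3<->R1 -> R3=(0,5,0,4) R1=(0,5,0,4)
Op 7: merge R3<->R0 -> R3=(3,5,0,4) R0=(3,5,0,4)
Op 8: inc R0 by 4 -> R0=(7,5,0,4) value=16
Op 9: inc R1 by 3 -> R1=(0,8,0,4) value=12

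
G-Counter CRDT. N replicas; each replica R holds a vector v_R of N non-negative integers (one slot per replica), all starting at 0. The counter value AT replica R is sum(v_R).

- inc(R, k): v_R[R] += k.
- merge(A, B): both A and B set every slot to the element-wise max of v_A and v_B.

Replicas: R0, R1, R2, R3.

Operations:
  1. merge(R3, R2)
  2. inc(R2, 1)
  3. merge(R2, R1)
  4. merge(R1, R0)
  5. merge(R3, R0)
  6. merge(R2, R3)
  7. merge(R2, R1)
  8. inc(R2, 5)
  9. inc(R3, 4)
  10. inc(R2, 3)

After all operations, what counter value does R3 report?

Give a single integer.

Op 1: merge R3<->R2 -> R3=(0,0,0,0) R2=(0,0,0,0)
Op 2: inc R2 by 1 -> R2=(0,0,1,0) value=1
Op 3: merge R2<->R1 -> R2=(0,0,1,0) R1=(0,0,1,0)
Op 4: merge R1<->R0 -> R1=(0,0,1,0) R0=(0,0,1,0)
Op 5: merge R3<->R0 -> R3=(0,0,1,0) R0=(0,0,1,0)
Op 6: merge R2<->R3 -> R2=(0,0,1,0) R3=(0,0,1,0)
Op 7: merge R2<->R1 -> R2=(0,0,1,0) R1=(0,0,1,0)
Op 8: inc R2 by 5 -> R2=(0,0,6,0) value=6
Op 9: inc R3 by 4 -> R3=(0,0,1,4) value=5
Op 10: inc R2 by 3 -> R2=(0,0,9,0) value=9

Answer: 5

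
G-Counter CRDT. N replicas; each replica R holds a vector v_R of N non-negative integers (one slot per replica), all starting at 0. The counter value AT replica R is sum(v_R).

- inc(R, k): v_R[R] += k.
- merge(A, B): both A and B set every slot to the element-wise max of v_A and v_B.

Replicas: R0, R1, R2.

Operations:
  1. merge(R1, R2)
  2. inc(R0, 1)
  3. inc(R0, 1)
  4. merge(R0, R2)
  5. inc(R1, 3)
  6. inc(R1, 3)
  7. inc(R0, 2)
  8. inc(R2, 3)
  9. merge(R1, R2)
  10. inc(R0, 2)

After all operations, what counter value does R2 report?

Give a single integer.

Op 1: merge R1<->R2 -> R1=(0,0,0) R2=(0,0,0)
Op 2: inc R0 by 1 -> R0=(1,0,0) value=1
Op 3: inc R0 by 1 -> R0=(2,0,0) value=2
Op 4: merge R0<->R2 -> R0=(2,0,0) R2=(2,0,0)
Op 5: inc R1 by 3 -> R1=(0,3,0) value=3
Op 6: inc R1 by 3 -> R1=(0,6,0) value=6
Op 7: inc R0 by 2 -> R0=(4,0,0) value=4
Op 8: inc R2 by 3 -> R2=(2,0,3) value=5
Op 9: merge R1<->R2 -> R1=(2,6,3) R2=(2,6,3)
Op 10: inc R0 by 2 -> R0=(6,0,0) value=6

Answer: 11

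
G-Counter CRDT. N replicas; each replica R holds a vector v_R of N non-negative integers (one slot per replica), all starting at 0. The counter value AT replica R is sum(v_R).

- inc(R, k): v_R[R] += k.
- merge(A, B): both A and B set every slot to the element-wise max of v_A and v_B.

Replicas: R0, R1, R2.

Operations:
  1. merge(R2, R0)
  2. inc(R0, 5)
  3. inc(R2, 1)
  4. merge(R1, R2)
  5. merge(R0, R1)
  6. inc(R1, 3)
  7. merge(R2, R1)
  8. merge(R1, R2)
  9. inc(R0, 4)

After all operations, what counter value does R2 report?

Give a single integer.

Op 1: merge R2<->R0 -> R2=(0,0,0) R0=(0,0,0)
Op 2: inc R0 by 5 -> R0=(5,0,0) value=5
Op 3: inc R2 by 1 -> R2=(0,0,1) value=1
Op 4: merge R1<->R2 -> R1=(0,0,1) R2=(0,0,1)
Op 5: merge R0<->R1 -> R0=(5,0,1) R1=(5,0,1)
Op 6: inc R1 by 3 -> R1=(5,3,1) value=9
Op 7: merge R2<->R1 -> R2=(5,3,1) R1=(5,3,1)
Op 8: merge R1<->R2 -> R1=(5,3,1) R2=(5,3,1)
Op 9: inc R0 by 4 -> R0=(9,0,1) value=10

Answer: 9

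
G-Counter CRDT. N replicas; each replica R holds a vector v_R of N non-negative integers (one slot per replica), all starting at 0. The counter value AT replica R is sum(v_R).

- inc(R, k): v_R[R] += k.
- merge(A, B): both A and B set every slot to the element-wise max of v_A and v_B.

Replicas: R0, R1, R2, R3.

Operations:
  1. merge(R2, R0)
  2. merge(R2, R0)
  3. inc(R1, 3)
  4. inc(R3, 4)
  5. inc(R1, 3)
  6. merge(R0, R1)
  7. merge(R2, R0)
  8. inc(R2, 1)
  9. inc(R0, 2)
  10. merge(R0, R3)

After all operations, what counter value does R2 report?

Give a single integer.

Op 1: merge R2<->R0 -> R2=(0,0,0,0) R0=(0,0,0,0)
Op 2: merge R2<->R0 -> R2=(0,0,0,0) R0=(0,0,0,0)
Op 3: inc R1 by 3 -> R1=(0,3,0,0) value=3
Op 4: inc R3 by 4 -> R3=(0,0,0,4) value=4
Op 5: inc R1 by 3 -> R1=(0,6,0,0) value=6
Op 6: merge R0<->R1 -> R0=(0,6,0,0) R1=(0,6,0,0)
Op 7: merge R2<->R0 -> R2=(0,6,0,0) R0=(0,6,0,0)
Op 8: inc R2 by 1 -> R2=(0,6,1,0) value=7
Op 9: inc R0 by 2 -> R0=(2,6,0,0) value=8
Op 10: merge R0<->R3 -> R0=(2,6,0,4) R3=(2,6,0,4)

Answer: 7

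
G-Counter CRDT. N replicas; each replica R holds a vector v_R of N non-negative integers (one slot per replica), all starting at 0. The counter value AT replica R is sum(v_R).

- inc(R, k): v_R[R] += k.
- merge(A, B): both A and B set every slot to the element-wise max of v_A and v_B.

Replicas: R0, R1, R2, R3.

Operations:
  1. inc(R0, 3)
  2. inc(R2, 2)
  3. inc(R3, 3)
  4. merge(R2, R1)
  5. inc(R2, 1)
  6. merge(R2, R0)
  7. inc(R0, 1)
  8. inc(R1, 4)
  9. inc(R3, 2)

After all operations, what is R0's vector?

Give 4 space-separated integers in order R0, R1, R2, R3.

Answer: 4 0 3 0

Derivation:
Op 1: inc R0 by 3 -> R0=(3,0,0,0) value=3
Op 2: inc R2 by 2 -> R2=(0,0,2,0) value=2
Op 3: inc R3 by 3 -> R3=(0,0,0,3) value=3
Op 4: merge R2<->R1 -> R2=(0,0,2,0) R1=(0,0,2,0)
Op 5: inc R2 by 1 -> R2=(0,0,3,0) value=3
Op 6: merge R2<->R0 -> R2=(3,0,3,0) R0=(3,0,3,0)
Op 7: inc R0 by 1 -> R0=(4,0,3,0) value=7
Op 8: inc R1 by 4 -> R1=(0,4,2,0) value=6
Op 9: inc R3 by 2 -> R3=(0,0,0,5) value=5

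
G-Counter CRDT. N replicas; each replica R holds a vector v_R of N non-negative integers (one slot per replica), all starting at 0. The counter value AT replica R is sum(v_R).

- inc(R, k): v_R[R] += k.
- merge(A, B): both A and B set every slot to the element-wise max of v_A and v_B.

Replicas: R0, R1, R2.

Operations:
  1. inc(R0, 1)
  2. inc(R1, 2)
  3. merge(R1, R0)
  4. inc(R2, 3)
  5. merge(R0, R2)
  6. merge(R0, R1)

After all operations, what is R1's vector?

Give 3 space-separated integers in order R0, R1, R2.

Op 1: inc R0 by 1 -> R0=(1,0,0) value=1
Op 2: inc R1 by 2 -> R1=(0,2,0) value=2
Op 3: merge R1<->R0 -> R1=(1,2,0) R0=(1,2,0)
Op 4: inc R2 by 3 -> R2=(0,0,3) value=3
Op 5: merge R0<->R2 -> R0=(1,2,3) R2=(1,2,3)
Op 6: merge R0<->R1 -> R0=(1,2,3) R1=(1,2,3)

Answer: 1 2 3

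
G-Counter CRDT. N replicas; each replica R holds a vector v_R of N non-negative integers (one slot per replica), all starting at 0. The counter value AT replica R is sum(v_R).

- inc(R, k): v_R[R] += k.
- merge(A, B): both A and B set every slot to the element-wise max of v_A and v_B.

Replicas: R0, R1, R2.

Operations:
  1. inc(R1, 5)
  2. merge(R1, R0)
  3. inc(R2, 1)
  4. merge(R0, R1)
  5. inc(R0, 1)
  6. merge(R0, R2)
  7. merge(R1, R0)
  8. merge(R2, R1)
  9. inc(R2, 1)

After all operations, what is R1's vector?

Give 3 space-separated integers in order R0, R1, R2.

Op 1: inc R1 by 5 -> R1=(0,5,0) value=5
Op 2: merge R1<->R0 -> R1=(0,5,0) R0=(0,5,0)
Op 3: inc R2 by 1 -> R2=(0,0,1) value=1
Op 4: merge R0<->R1 -> R0=(0,5,0) R1=(0,5,0)
Op 5: inc R0 by 1 -> R0=(1,5,0) value=6
Op 6: merge R0<->R2 -> R0=(1,5,1) R2=(1,5,1)
Op 7: merge R1<->R0 -> R1=(1,5,1) R0=(1,5,1)
Op 8: merge R2<->R1 -> R2=(1,5,1) R1=(1,5,1)
Op 9: inc R2 by 1 -> R2=(1,5,2) value=8

Answer: 1 5 1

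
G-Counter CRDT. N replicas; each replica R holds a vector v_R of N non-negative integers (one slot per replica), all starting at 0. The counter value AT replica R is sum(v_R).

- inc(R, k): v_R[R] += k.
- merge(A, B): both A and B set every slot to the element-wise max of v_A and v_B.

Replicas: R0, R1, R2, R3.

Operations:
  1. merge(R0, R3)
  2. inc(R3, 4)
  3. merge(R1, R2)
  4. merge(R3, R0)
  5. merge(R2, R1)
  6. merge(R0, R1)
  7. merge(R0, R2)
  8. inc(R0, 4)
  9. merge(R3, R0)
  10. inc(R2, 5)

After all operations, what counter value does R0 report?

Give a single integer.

Answer: 8

Derivation:
Op 1: merge R0<->R3 -> R0=(0,0,0,0) R3=(0,0,0,0)
Op 2: inc R3 by 4 -> R3=(0,0,0,4) value=4
Op 3: merge R1<->R2 -> R1=(0,0,0,0) R2=(0,0,0,0)
Op 4: merge R3<->R0 -> R3=(0,0,0,4) R0=(0,0,0,4)
Op 5: merge R2<->R1 -> R2=(0,0,0,0) R1=(0,0,0,0)
Op 6: merge R0<->R1 -> R0=(0,0,0,4) R1=(0,0,0,4)
Op 7: merge R0<->R2 -> R0=(0,0,0,4) R2=(0,0,0,4)
Op 8: inc R0 by 4 -> R0=(4,0,0,4) value=8
Op 9: merge R3<->R0 -> R3=(4,0,0,4) R0=(4,0,0,4)
Op 10: inc R2 by 5 -> R2=(0,0,5,4) value=9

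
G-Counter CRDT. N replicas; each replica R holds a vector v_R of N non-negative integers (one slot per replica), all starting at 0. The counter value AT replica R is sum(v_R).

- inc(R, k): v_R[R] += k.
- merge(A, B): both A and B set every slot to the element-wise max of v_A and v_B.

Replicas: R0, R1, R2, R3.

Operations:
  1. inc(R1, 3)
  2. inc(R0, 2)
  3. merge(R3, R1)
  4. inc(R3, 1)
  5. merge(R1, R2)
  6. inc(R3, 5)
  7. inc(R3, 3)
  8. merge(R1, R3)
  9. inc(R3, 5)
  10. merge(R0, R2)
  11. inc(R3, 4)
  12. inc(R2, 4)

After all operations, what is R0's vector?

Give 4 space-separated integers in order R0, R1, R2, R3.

Op 1: inc R1 by 3 -> R1=(0,3,0,0) value=3
Op 2: inc R0 by 2 -> R0=(2,0,0,0) value=2
Op 3: merge R3<->R1 -> R3=(0,3,0,0) R1=(0,3,0,0)
Op 4: inc R3 by 1 -> R3=(0,3,0,1) value=4
Op 5: merge R1<->R2 -> R1=(0,3,0,0) R2=(0,3,0,0)
Op 6: inc R3 by 5 -> R3=(0,3,0,6) value=9
Op 7: inc R3 by 3 -> R3=(0,3,0,9) value=12
Op 8: merge R1<->R3 -> R1=(0,3,0,9) R3=(0,3,0,9)
Op 9: inc R3 by 5 -> R3=(0,3,0,14) value=17
Op 10: merge R0<->R2 -> R0=(2,3,0,0) R2=(2,3,0,0)
Op 11: inc R3 by 4 -> R3=(0,3,0,18) value=21
Op 12: inc R2 by 4 -> R2=(2,3,4,0) value=9

Answer: 2 3 0 0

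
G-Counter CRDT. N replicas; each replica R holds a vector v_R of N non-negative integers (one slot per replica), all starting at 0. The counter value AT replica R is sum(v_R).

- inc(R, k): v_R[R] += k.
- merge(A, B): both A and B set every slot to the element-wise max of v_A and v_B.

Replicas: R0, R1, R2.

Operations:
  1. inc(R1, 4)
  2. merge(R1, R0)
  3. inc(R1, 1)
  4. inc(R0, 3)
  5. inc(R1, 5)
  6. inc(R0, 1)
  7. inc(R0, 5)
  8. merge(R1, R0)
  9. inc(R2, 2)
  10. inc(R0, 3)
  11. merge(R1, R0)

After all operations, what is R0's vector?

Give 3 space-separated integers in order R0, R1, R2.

Op 1: inc R1 by 4 -> R1=(0,4,0) value=4
Op 2: merge R1<->R0 -> R1=(0,4,0) R0=(0,4,0)
Op 3: inc R1 by 1 -> R1=(0,5,0) value=5
Op 4: inc R0 by 3 -> R0=(3,4,0) value=7
Op 5: inc R1 by 5 -> R1=(0,10,0) value=10
Op 6: inc R0 by 1 -> R0=(4,4,0) value=8
Op 7: inc R0 by 5 -> R0=(9,4,0) value=13
Op 8: merge R1<->R0 -> R1=(9,10,0) R0=(9,10,0)
Op 9: inc R2 by 2 -> R2=(0,0,2) value=2
Op 10: inc R0 by 3 -> R0=(12,10,0) value=22
Op 11: merge R1<->R0 -> R1=(12,10,0) R0=(12,10,0)

Answer: 12 10 0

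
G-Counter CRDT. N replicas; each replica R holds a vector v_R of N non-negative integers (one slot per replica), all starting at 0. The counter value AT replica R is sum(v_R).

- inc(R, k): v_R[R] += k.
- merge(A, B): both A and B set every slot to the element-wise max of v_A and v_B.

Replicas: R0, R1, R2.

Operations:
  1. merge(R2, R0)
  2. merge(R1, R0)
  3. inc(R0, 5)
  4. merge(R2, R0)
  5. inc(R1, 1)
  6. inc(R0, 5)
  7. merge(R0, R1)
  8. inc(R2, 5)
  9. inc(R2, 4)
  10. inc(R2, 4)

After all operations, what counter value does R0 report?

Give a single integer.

Op 1: merge R2<->R0 -> R2=(0,0,0) R0=(0,0,0)
Op 2: merge R1<->R0 -> R1=(0,0,0) R0=(0,0,0)
Op 3: inc R0 by 5 -> R0=(5,0,0) value=5
Op 4: merge R2<->R0 -> R2=(5,0,0) R0=(5,0,0)
Op 5: inc R1 by 1 -> R1=(0,1,0) value=1
Op 6: inc R0 by 5 -> R0=(10,0,0) value=10
Op 7: merge R0<->R1 -> R0=(10,1,0) R1=(10,1,0)
Op 8: inc R2 by 5 -> R2=(5,0,5) value=10
Op 9: inc R2 by 4 -> R2=(5,0,9) value=14
Op 10: inc R2 by 4 -> R2=(5,0,13) value=18

Answer: 11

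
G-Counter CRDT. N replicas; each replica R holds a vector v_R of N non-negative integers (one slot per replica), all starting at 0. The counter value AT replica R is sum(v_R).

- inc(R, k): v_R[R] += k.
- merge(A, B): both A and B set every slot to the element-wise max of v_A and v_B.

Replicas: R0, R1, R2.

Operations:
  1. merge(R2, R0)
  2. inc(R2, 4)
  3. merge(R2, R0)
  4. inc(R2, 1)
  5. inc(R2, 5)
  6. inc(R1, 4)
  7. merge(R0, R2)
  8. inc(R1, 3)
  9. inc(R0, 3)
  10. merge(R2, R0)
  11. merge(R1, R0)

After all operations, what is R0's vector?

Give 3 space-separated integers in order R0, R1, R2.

Answer: 3 7 10

Derivation:
Op 1: merge R2<->R0 -> R2=(0,0,0) R0=(0,0,0)
Op 2: inc R2 by 4 -> R2=(0,0,4) value=4
Op 3: merge R2<->R0 -> R2=(0,0,4) R0=(0,0,4)
Op 4: inc R2 by 1 -> R2=(0,0,5) value=5
Op 5: inc R2 by 5 -> R2=(0,0,10) value=10
Op 6: inc R1 by 4 -> R1=(0,4,0) value=4
Op 7: merge R0<->R2 -> R0=(0,0,10) R2=(0,0,10)
Op 8: inc R1 by 3 -> R1=(0,7,0) value=7
Op 9: inc R0 by 3 -> R0=(3,0,10) value=13
Op 10: merge R2<->R0 -> R2=(3,0,10) R0=(3,0,10)
Op 11: merge R1<->R0 -> R1=(3,7,10) R0=(3,7,10)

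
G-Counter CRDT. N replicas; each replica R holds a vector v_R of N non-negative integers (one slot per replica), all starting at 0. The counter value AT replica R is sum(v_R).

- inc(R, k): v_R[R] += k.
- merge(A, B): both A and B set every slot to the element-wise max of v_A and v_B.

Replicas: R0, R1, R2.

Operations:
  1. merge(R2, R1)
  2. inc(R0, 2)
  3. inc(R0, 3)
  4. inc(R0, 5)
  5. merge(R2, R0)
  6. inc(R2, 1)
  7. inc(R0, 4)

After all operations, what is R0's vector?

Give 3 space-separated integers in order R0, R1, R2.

Op 1: merge R2<->R1 -> R2=(0,0,0) R1=(0,0,0)
Op 2: inc R0 by 2 -> R0=(2,0,0) value=2
Op 3: inc R0 by 3 -> R0=(5,0,0) value=5
Op 4: inc R0 by 5 -> R0=(10,0,0) value=10
Op 5: merge R2<->R0 -> R2=(10,0,0) R0=(10,0,0)
Op 6: inc R2 by 1 -> R2=(10,0,1) value=11
Op 7: inc R0 by 4 -> R0=(14,0,0) value=14

Answer: 14 0 0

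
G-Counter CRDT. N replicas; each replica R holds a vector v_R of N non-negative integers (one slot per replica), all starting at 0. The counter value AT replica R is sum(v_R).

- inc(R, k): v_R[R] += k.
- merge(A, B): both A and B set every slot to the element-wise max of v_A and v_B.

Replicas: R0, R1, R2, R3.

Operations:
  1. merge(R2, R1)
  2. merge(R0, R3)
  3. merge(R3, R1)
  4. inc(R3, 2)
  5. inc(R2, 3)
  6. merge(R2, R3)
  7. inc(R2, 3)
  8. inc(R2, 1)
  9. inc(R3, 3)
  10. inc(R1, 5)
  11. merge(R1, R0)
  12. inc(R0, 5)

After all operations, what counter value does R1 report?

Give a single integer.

Answer: 5

Derivation:
Op 1: merge R2<->R1 -> R2=(0,0,0,0) R1=(0,0,0,0)
Op 2: merge R0<->R3 -> R0=(0,0,0,0) R3=(0,0,0,0)
Op 3: merge R3<->R1 -> R3=(0,0,0,0) R1=(0,0,0,0)
Op 4: inc R3 by 2 -> R3=(0,0,0,2) value=2
Op 5: inc R2 by 3 -> R2=(0,0,3,0) value=3
Op 6: merge R2<->R3 -> R2=(0,0,3,2) R3=(0,0,3,2)
Op 7: inc R2 by 3 -> R2=(0,0,6,2) value=8
Op 8: inc R2 by 1 -> R2=(0,0,7,2) value=9
Op 9: inc R3 by 3 -> R3=(0,0,3,5) value=8
Op 10: inc R1 by 5 -> R1=(0,5,0,0) value=5
Op 11: merge R1<->R0 -> R1=(0,5,0,0) R0=(0,5,0,0)
Op 12: inc R0 by 5 -> R0=(5,5,0,0) value=10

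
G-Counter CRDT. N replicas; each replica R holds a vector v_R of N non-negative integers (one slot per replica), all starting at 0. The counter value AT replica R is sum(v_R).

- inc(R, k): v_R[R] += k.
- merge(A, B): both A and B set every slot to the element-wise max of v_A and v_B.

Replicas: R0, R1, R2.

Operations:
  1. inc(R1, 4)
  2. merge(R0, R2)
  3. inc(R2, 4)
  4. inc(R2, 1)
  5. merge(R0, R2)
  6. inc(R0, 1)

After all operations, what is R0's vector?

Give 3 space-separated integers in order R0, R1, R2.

Answer: 1 0 5

Derivation:
Op 1: inc R1 by 4 -> R1=(0,4,0) value=4
Op 2: merge R0<->R2 -> R0=(0,0,0) R2=(0,0,0)
Op 3: inc R2 by 4 -> R2=(0,0,4) value=4
Op 4: inc R2 by 1 -> R2=(0,0,5) value=5
Op 5: merge R0<->R2 -> R0=(0,0,5) R2=(0,0,5)
Op 6: inc R0 by 1 -> R0=(1,0,5) value=6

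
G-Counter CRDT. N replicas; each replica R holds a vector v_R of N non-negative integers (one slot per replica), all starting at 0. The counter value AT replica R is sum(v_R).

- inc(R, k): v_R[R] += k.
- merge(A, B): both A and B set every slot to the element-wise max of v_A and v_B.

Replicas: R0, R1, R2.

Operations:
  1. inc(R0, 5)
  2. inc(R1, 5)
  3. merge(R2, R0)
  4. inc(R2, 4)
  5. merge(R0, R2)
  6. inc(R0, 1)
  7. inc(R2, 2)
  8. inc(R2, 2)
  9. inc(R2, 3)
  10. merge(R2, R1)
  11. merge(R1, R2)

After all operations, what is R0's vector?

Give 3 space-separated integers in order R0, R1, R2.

Op 1: inc R0 by 5 -> R0=(5,0,0) value=5
Op 2: inc R1 by 5 -> R1=(0,5,0) value=5
Op 3: merge R2<->R0 -> R2=(5,0,0) R0=(5,0,0)
Op 4: inc R2 by 4 -> R2=(5,0,4) value=9
Op 5: merge R0<->R2 -> R0=(5,0,4) R2=(5,0,4)
Op 6: inc R0 by 1 -> R0=(6,0,4) value=10
Op 7: inc R2 by 2 -> R2=(5,0,6) value=11
Op 8: inc R2 by 2 -> R2=(5,0,8) value=13
Op 9: inc R2 by 3 -> R2=(5,0,11) value=16
Op 10: merge R2<->R1 -> R2=(5,5,11) R1=(5,5,11)
Op 11: merge R1<->R2 -> R1=(5,5,11) R2=(5,5,11)

Answer: 6 0 4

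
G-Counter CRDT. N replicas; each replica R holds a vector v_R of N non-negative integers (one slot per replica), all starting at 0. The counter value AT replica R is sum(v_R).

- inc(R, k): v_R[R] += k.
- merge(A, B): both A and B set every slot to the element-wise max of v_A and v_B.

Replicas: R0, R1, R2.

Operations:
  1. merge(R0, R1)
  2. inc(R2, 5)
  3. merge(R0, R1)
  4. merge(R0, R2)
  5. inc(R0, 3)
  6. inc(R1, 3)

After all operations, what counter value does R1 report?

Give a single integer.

Answer: 3

Derivation:
Op 1: merge R0<->R1 -> R0=(0,0,0) R1=(0,0,0)
Op 2: inc R2 by 5 -> R2=(0,0,5) value=5
Op 3: merge R0<->R1 -> R0=(0,0,0) R1=(0,0,0)
Op 4: merge R0<->R2 -> R0=(0,0,5) R2=(0,0,5)
Op 5: inc R0 by 3 -> R0=(3,0,5) value=8
Op 6: inc R1 by 3 -> R1=(0,3,0) value=3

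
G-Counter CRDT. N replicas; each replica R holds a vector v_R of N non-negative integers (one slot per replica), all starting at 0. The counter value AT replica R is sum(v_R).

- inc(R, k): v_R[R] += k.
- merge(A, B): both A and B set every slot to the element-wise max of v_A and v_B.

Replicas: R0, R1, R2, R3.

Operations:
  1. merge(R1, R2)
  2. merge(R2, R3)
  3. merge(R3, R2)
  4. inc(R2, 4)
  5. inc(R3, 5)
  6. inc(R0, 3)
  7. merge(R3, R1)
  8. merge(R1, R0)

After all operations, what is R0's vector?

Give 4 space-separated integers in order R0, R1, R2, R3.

Op 1: merge R1<->R2 -> R1=(0,0,0,0) R2=(0,0,0,0)
Op 2: merge R2<->R3 -> R2=(0,0,0,0) R3=(0,0,0,0)
Op 3: merge R3<->R2 -> R3=(0,0,0,0) R2=(0,0,0,0)
Op 4: inc R2 by 4 -> R2=(0,0,4,0) value=4
Op 5: inc R3 by 5 -> R3=(0,0,0,5) value=5
Op 6: inc R0 by 3 -> R0=(3,0,0,0) value=3
Op 7: merge R3<->R1 -> R3=(0,0,0,5) R1=(0,0,0,5)
Op 8: merge R1<->R0 -> R1=(3,0,0,5) R0=(3,0,0,5)

Answer: 3 0 0 5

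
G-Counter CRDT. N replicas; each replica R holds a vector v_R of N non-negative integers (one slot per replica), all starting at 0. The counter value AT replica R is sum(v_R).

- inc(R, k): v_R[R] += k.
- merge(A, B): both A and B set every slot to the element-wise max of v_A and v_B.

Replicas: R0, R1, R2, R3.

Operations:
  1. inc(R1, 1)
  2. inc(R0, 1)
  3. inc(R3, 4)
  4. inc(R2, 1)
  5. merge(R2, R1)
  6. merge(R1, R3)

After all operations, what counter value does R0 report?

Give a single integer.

Answer: 1

Derivation:
Op 1: inc R1 by 1 -> R1=(0,1,0,0) value=1
Op 2: inc R0 by 1 -> R0=(1,0,0,0) value=1
Op 3: inc R3 by 4 -> R3=(0,0,0,4) value=4
Op 4: inc R2 by 1 -> R2=(0,0,1,0) value=1
Op 5: merge R2<->R1 -> R2=(0,1,1,0) R1=(0,1,1,0)
Op 6: merge R1<->R3 -> R1=(0,1,1,4) R3=(0,1,1,4)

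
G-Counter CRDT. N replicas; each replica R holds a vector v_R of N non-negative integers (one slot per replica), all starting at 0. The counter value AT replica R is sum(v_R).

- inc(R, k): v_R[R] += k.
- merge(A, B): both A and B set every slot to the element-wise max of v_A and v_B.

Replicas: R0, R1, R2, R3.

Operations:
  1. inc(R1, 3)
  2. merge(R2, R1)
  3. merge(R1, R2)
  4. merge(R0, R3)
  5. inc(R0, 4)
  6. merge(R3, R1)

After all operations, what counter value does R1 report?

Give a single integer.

Answer: 3

Derivation:
Op 1: inc R1 by 3 -> R1=(0,3,0,0) value=3
Op 2: merge R2<->R1 -> R2=(0,3,0,0) R1=(0,3,0,0)
Op 3: merge R1<->R2 -> R1=(0,3,0,0) R2=(0,3,0,0)
Op 4: merge R0<->R3 -> R0=(0,0,0,0) R3=(0,0,0,0)
Op 5: inc R0 by 4 -> R0=(4,0,0,0) value=4
Op 6: merge R3<->R1 -> R3=(0,3,0,0) R1=(0,3,0,0)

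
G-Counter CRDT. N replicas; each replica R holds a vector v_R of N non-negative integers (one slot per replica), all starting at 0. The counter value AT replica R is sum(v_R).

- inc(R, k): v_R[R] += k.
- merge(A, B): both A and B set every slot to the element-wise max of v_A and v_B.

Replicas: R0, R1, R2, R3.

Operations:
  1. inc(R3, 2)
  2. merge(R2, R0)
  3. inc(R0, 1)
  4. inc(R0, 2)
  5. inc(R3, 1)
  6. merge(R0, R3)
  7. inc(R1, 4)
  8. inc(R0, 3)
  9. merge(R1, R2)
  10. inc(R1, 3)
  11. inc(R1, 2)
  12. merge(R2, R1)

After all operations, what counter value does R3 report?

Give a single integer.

Answer: 6

Derivation:
Op 1: inc R3 by 2 -> R3=(0,0,0,2) value=2
Op 2: merge R2<->R0 -> R2=(0,0,0,0) R0=(0,0,0,0)
Op 3: inc R0 by 1 -> R0=(1,0,0,0) value=1
Op 4: inc R0 by 2 -> R0=(3,0,0,0) value=3
Op 5: inc R3 by 1 -> R3=(0,0,0,3) value=3
Op 6: merge R0<->R3 -> R0=(3,0,0,3) R3=(3,0,0,3)
Op 7: inc R1 by 4 -> R1=(0,4,0,0) value=4
Op 8: inc R0 by 3 -> R0=(6,0,0,3) value=9
Op 9: merge R1<->R2 -> R1=(0,4,0,0) R2=(0,4,0,0)
Op 10: inc R1 by 3 -> R1=(0,7,0,0) value=7
Op 11: inc R1 by 2 -> R1=(0,9,0,0) value=9
Op 12: merge R2<->R1 -> R2=(0,9,0,0) R1=(0,9,0,0)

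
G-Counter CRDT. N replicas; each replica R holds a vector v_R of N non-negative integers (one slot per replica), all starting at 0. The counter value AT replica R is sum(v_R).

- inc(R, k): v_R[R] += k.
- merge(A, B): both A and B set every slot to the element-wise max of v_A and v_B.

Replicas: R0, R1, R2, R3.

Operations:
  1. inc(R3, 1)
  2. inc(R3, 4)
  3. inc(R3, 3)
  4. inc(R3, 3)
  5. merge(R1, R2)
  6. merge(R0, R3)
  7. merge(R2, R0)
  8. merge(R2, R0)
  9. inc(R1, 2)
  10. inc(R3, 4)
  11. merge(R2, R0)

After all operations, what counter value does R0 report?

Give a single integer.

Op 1: inc R3 by 1 -> R3=(0,0,0,1) value=1
Op 2: inc R3 by 4 -> R3=(0,0,0,5) value=5
Op 3: inc R3 by 3 -> R3=(0,0,0,8) value=8
Op 4: inc R3 by 3 -> R3=(0,0,0,11) value=11
Op 5: merge R1<->R2 -> R1=(0,0,0,0) R2=(0,0,0,0)
Op 6: merge R0<->R3 -> R0=(0,0,0,11) R3=(0,0,0,11)
Op 7: merge R2<->R0 -> R2=(0,0,0,11) R0=(0,0,0,11)
Op 8: merge R2<->R0 -> R2=(0,0,0,11) R0=(0,0,0,11)
Op 9: inc R1 by 2 -> R1=(0,2,0,0) value=2
Op 10: inc R3 by 4 -> R3=(0,0,0,15) value=15
Op 11: merge R2<->R0 -> R2=(0,0,0,11) R0=(0,0,0,11)

Answer: 11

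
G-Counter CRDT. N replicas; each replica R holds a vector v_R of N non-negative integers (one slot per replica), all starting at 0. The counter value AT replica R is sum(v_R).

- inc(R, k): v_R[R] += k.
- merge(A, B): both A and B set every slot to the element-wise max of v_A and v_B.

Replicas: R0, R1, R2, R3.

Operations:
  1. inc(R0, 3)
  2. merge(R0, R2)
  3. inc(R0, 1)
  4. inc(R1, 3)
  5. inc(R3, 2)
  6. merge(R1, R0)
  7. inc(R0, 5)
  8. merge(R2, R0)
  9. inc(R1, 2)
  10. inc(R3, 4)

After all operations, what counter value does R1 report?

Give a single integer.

Op 1: inc R0 by 3 -> R0=(3,0,0,0) value=3
Op 2: merge R0<->R2 -> R0=(3,0,0,0) R2=(3,0,0,0)
Op 3: inc R0 by 1 -> R0=(4,0,0,0) value=4
Op 4: inc R1 by 3 -> R1=(0,3,0,0) value=3
Op 5: inc R3 by 2 -> R3=(0,0,0,2) value=2
Op 6: merge R1<->R0 -> R1=(4,3,0,0) R0=(4,3,0,0)
Op 7: inc R0 by 5 -> R0=(9,3,0,0) value=12
Op 8: merge R2<->R0 -> R2=(9,3,0,0) R0=(9,3,0,0)
Op 9: inc R1 by 2 -> R1=(4,5,0,0) value=9
Op 10: inc R3 by 4 -> R3=(0,0,0,6) value=6

Answer: 9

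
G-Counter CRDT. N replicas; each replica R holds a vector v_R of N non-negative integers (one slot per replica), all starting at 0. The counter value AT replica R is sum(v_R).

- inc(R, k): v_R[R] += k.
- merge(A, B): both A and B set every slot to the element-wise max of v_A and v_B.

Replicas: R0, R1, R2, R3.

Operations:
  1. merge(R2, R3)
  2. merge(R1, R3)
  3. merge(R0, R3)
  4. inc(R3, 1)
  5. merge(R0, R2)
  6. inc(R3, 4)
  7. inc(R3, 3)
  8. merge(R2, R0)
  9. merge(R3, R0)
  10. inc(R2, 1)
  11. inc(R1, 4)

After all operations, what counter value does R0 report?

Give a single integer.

Op 1: merge R2<->R3 -> R2=(0,0,0,0) R3=(0,0,0,0)
Op 2: merge R1<->R3 -> R1=(0,0,0,0) R3=(0,0,0,0)
Op 3: merge R0<->R3 -> R0=(0,0,0,0) R3=(0,0,0,0)
Op 4: inc R3 by 1 -> R3=(0,0,0,1) value=1
Op 5: merge R0<->R2 -> R0=(0,0,0,0) R2=(0,0,0,0)
Op 6: inc R3 by 4 -> R3=(0,0,0,5) value=5
Op 7: inc R3 by 3 -> R3=(0,0,0,8) value=8
Op 8: merge R2<->R0 -> R2=(0,0,0,0) R0=(0,0,0,0)
Op 9: merge R3<->R0 -> R3=(0,0,0,8) R0=(0,0,0,8)
Op 10: inc R2 by 1 -> R2=(0,0,1,0) value=1
Op 11: inc R1 by 4 -> R1=(0,4,0,0) value=4

Answer: 8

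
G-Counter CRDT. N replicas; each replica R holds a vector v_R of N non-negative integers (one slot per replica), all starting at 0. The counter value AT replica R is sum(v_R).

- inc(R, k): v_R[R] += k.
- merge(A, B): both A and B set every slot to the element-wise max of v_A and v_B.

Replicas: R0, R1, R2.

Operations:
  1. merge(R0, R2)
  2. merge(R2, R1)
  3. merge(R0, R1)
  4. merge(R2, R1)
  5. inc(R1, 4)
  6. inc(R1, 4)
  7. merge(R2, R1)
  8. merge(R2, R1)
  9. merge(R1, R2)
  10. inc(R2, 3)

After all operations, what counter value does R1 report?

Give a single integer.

Op 1: merge R0<->R2 -> R0=(0,0,0) R2=(0,0,0)
Op 2: merge R2<->R1 -> R2=(0,0,0) R1=(0,0,0)
Op 3: merge R0<->R1 -> R0=(0,0,0) R1=(0,0,0)
Op 4: merge R2<->R1 -> R2=(0,0,0) R1=(0,0,0)
Op 5: inc R1 by 4 -> R1=(0,4,0) value=4
Op 6: inc R1 by 4 -> R1=(0,8,0) value=8
Op 7: merge R2<->R1 -> R2=(0,8,0) R1=(0,8,0)
Op 8: merge R2<->R1 -> R2=(0,8,0) R1=(0,8,0)
Op 9: merge R1<->R2 -> R1=(0,8,0) R2=(0,8,0)
Op 10: inc R2 by 3 -> R2=(0,8,3) value=11

Answer: 8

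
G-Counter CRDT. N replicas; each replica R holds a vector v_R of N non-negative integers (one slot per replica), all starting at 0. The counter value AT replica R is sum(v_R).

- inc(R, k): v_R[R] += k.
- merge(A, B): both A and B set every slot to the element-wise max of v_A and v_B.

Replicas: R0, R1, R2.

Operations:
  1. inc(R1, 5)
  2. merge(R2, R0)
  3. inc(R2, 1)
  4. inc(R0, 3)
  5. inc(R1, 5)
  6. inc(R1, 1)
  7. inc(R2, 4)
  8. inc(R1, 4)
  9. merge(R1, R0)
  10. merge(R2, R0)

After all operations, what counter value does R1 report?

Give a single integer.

Answer: 18

Derivation:
Op 1: inc R1 by 5 -> R1=(0,5,0) value=5
Op 2: merge R2<->R0 -> R2=(0,0,0) R0=(0,0,0)
Op 3: inc R2 by 1 -> R2=(0,0,1) value=1
Op 4: inc R0 by 3 -> R0=(3,0,0) value=3
Op 5: inc R1 by 5 -> R1=(0,10,0) value=10
Op 6: inc R1 by 1 -> R1=(0,11,0) value=11
Op 7: inc R2 by 4 -> R2=(0,0,5) value=5
Op 8: inc R1 by 4 -> R1=(0,15,0) value=15
Op 9: merge R1<->R0 -> R1=(3,15,0) R0=(3,15,0)
Op 10: merge R2<->R0 -> R2=(3,15,5) R0=(3,15,5)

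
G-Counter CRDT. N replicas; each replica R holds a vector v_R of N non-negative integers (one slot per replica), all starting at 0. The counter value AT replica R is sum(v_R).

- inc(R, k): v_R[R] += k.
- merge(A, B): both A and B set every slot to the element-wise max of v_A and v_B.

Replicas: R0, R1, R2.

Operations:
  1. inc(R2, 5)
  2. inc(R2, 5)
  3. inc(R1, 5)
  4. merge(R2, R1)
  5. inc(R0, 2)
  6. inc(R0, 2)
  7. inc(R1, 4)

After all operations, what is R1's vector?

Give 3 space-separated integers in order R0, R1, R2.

Answer: 0 9 10

Derivation:
Op 1: inc R2 by 5 -> R2=(0,0,5) value=5
Op 2: inc R2 by 5 -> R2=(0,0,10) value=10
Op 3: inc R1 by 5 -> R1=(0,5,0) value=5
Op 4: merge R2<->R1 -> R2=(0,5,10) R1=(0,5,10)
Op 5: inc R0 by 2 -> R0=(2,0,0) value=2
Op 6: inc R0 by 2 -> R0=(4,0,0) value=4
Op 7: inc R1 by 4 -> R1=(0,9,10) value=19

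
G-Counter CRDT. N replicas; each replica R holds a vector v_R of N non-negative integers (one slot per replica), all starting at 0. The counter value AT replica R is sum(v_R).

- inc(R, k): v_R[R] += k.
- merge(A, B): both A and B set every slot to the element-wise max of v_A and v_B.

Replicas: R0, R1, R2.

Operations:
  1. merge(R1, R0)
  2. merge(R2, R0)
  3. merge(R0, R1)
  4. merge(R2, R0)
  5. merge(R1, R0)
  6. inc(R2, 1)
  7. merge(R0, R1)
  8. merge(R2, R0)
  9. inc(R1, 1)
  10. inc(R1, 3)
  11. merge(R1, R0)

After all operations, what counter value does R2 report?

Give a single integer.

Answer: 1

Derivation:
Op 1: merge R1<->R0 -> R1=(0,0,0) R0=(0,0,0)
Op 2: merge R2<->R0 -> R2=(0,0,0) R0=(0,0,0)
Op 3: merge R0<->R1 -> R0=(0,0,0) R1=(0,0,0)
Op 4: merge R2<->R0 -> R2=(0,0,0) R0=(0,0,0)
Op 5: merge R1<->R0 -> R1=(0,0,0) R0=(0,0,0)
Op 6: inc R2 by 1 -> R2=(0,0,1) value=1
Op 7: merge R0<->R1 -> R0=(0,0,0) R1=(0,0,0)
Op 8: merge R2<->R0 -> R2=(0,0,1) R0=(0,0,1)
Op 9: inc R1 by 1 -> R1=(0,1,0) value=1
Op 10: inc R1 by 3 -> R1=(0,4,0) value=4
Op 11: merge R1<->R0 -> R1=(0,4,1) R0=(0,4,1)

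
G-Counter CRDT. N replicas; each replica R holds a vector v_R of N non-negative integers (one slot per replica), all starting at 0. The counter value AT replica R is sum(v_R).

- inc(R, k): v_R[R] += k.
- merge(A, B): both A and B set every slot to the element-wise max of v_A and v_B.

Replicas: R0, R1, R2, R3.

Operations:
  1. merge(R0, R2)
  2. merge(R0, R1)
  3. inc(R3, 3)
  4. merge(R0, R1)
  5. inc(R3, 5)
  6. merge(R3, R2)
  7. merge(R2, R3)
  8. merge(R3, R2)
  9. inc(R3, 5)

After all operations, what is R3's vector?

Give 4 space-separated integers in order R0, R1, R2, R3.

Op 1: merge R0<->R2 -> R0=(0,0,0,0) R2=(0,0,0,0)
Op 2: merge R0<->R1 -> R0=(0,0,0,0) R1=(0,0,0,0)
Op 3: inc R3 by 3 -> R3=(0,0,0,3) value=3
Op 4: merge R0<->R1 -> R0=(0,0,0,0) R1=(0,0,0,0)
Op 5: inc R3 by 5 -> R3=(0,0,0,8) value=8
Op 6: merge R3<->R2 -> R3=(0,0,0,8) R2=(0,0,0,8)
Op 7: merge R2<->R3 -> R2=(0,0,0,8) R3=(0,0,0,8)
Op 8: merge R3<->R2 -> R3=(0,0,0,8) R2=(0,0,0,8)
Op 9: inc R3 by 5 -> R3=(0,0,0,13) value=13

Answer: 0 0 0 13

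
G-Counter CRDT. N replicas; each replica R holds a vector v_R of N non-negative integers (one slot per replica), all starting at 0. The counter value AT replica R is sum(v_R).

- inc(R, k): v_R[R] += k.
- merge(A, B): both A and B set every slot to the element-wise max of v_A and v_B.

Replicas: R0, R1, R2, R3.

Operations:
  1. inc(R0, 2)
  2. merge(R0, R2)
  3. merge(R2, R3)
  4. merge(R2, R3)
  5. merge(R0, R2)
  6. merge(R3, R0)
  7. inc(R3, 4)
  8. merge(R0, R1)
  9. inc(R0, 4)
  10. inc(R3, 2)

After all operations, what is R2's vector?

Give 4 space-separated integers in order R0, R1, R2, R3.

Op 1: inc R0 by 2 -> R0=(2,0,0,0) value=2
Op 2: merge R0<->R2 -> R0=(2,0,0,0) R2=(2,0,0,0)
Op 3: merge R2<->R3 -> R2=(2,0,0,0) R3=(2,0,0,0)
Op 4: merge R2<->R3 -> R2=(2,0,0,0) R3=(2,0,0,0)
Op 5: merge R0<->R2 -> R0=(2,0,0,0) R2=(2,0,0,0)
Op 6: merge R3<->R0 -> R3=(2,0,0,0) R0=(2,0,0,0)
Op 7: inc R3 by 4 -> R3=(2,0,0,4) value=6
Op 8: merge R0<->R1 -> R0=(2,0,0,0) R1=(2,0,0,0)
Op 9: inc R0 by 4 -> R0=(6,0,0,0) value=6
Op 10: inc R3 by 2 -> R3=(2,0,0,6) value=8

Answer: 2 0 0 0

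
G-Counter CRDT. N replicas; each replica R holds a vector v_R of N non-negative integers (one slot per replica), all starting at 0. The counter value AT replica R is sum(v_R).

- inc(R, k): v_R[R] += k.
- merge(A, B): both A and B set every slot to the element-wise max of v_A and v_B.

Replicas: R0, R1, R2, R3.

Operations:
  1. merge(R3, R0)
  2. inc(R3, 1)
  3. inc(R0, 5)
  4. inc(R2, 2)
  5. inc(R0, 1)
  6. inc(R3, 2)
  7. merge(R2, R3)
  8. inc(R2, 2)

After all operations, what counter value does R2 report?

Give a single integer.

Op 1: merge R3<->R0 -> R3=(0,0,0,0) R0=(0,0,0,0)
Op 2: inc R3 by 1 -> R3=(0,0,0,1) value=1
Op 3: inc R0 by 5 -> R0=(5,0,0,0) value=5
Op 4: inc R2 by 2 -> R2=(0,0,2,0) value=2
Op 5: inc R0 by 1 -> R0=(6,0,0,0) value=6
Op 6: inc R3 by 2 -> R3=(0,0,0,3) value=3
Op 7: merge R2<->R3 -> R2=(0,0,2,3) R3=(0,0,2,3)
Op 8: inc R2 by 2 -> R2=(0,0,4,3) value=7

Answer: 7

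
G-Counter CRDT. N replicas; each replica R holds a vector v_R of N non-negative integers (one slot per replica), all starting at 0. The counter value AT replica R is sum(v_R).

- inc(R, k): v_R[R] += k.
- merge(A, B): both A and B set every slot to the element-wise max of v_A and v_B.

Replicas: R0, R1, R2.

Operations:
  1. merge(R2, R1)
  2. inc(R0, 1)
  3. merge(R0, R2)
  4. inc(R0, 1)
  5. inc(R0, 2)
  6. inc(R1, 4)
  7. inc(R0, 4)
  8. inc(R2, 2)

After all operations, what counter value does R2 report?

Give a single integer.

Answer: 3

Derivation:
Op 1: merge R2<->R1 -> R2=(0,0,0) R1=(0,0,0)
Op 2: inc R0 by 1 -> R0=(1,0,0) value=1
Op 3: merge R0<->R2 -> R0=(1,0,0) R2=(1,0,0)
Op 4: inc R0 by 1 -> R0=(2,0,0) value=2
Op 5: inc R0 by 2 -> R0=(4,0,0) value=4
Op 6: inc R1 by 4 -> R1=(0,4,0) value=4
Op 7: inc R0 by 4 -> R0=(8,0,0) value=8
Op 8: inc R2 by 2 -> R2=(1,0,2) value=3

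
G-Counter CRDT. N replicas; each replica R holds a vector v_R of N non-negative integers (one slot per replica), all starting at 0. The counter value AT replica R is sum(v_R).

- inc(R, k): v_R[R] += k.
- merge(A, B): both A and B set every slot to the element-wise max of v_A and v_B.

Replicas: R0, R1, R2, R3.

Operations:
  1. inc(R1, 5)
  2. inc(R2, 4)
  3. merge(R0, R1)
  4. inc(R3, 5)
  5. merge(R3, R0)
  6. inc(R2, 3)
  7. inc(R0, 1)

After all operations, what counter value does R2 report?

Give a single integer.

Op 1: inc R1 by 5 -> R1=(0,5,0,0) value=5
Op 2: inc R2 by 4 -> R2=(0,0,4,0) value=4
Op 3: merge R0<->R1 -> R0=(0,5,0,0) R1=(0,5,0,0)
Op 4: inc R3 by 5 -> R3=(0,0,0,5) value=5
Op 5: merge R3<->R0 -> R3=(0,5,0,5) R0=(0,5,0,5)
Op 6: inc R2 by 3 -> R2=(0,0,7,0) value=7
Op 7: inc R0 by 1 -> R0=(1,5,0,5) value=11

Answer: 7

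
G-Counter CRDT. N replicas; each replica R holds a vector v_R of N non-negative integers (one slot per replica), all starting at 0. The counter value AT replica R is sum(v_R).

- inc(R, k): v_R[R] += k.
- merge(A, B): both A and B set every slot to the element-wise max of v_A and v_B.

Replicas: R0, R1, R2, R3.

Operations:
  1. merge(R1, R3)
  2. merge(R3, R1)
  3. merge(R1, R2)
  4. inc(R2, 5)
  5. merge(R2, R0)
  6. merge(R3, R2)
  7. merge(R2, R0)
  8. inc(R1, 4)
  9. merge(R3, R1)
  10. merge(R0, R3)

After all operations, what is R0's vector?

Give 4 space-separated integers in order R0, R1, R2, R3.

Op 1: merge R1<->R3 -> R1=(0,0,0,0) R3=(0,0,0,0)
Op 2: merge R3<->R1 -> R3=(0,0,0,0) R1=(0,0,0,0)
Op 3: merge R1<->R2 -> R1=(0,0,0,0) R2=(0,0,0,0)
Op 4: inc R2 by 5 -> R2=(0,0,5,0) value=5
Op 5: merge R2<->R0 -> R2=(0,0,5,0) R0=(0,0,5,0)
Op 6: merge R3<->R2 -> R3=(0,0,5,0) R2=(0,0,5,0)
Op 7: merge R2<->R0 -> R2=(0,0,5,0) R0=(0,0,5,0)
Op 8: inc R1 by 4 -> R1=(0,4,0,0) value=4
Op 9: merge R3<->R1 -> R3=(0,4,5,0) R1=(0,4,5,0)
Op 10: merge R0<->R3 -> R0=(0,4,5,0) R3=(0,4,5,0)

Answer: 0 4 5 0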